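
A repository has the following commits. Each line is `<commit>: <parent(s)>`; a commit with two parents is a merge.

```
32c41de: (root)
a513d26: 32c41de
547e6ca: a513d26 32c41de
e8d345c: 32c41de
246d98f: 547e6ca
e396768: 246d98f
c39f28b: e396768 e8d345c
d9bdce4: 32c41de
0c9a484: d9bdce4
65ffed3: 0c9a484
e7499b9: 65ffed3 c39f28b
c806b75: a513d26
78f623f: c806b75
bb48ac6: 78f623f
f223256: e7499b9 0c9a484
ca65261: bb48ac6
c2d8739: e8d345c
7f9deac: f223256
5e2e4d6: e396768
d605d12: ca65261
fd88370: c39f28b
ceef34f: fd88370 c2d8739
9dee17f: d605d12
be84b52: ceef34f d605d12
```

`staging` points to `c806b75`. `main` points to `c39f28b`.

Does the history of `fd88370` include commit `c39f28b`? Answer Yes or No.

Ancestors of fd88370 (commits reachable by following parents): {246d98f, 32c41de, 547e6ca, a513d26, c39f28b, e396768, e8d345c, fd88370}.
c39f28b is in that set, so it is an ancestor of fd88370.

Yes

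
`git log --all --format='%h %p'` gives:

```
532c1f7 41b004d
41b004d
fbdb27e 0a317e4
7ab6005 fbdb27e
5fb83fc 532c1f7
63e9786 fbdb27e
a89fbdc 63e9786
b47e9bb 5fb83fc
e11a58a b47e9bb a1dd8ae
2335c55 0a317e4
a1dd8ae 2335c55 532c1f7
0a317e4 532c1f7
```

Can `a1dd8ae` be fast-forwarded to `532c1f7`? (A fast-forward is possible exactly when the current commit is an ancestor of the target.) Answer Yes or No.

A fast-forward from a1dd8ae to 532c1f7 is possible iff a1dd8ae is an ancestor of 532c1f7.
Ancestors of 532c1f7: {41b004d, 532c1f7}.
a1dd8ae is not among them, so fast-forward is not possible.

No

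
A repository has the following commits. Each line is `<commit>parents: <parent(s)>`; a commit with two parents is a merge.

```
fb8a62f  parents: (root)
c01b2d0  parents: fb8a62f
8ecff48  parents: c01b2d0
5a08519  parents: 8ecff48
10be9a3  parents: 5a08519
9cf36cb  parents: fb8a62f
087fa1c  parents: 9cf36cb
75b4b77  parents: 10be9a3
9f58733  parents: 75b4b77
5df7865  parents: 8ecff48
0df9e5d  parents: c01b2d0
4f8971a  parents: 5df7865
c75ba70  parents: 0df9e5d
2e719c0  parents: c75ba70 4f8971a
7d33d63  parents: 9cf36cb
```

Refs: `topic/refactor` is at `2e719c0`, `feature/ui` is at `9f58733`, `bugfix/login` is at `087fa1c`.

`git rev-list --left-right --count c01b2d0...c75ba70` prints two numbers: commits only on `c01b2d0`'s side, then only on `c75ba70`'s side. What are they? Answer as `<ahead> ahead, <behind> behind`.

Reachable from c01b2d0: {c01b2d0, fb8a62f}.
Reachable from c75ba70: {0df9e5d, c01b2d0, c75ba70, fb8a62f}.
Only in c01b2d0's history (ahead): {} — 0.
Only in c75ba70's history (behind): {0df9e5d, c75ba70} — 2.

0 ahead, 2 behind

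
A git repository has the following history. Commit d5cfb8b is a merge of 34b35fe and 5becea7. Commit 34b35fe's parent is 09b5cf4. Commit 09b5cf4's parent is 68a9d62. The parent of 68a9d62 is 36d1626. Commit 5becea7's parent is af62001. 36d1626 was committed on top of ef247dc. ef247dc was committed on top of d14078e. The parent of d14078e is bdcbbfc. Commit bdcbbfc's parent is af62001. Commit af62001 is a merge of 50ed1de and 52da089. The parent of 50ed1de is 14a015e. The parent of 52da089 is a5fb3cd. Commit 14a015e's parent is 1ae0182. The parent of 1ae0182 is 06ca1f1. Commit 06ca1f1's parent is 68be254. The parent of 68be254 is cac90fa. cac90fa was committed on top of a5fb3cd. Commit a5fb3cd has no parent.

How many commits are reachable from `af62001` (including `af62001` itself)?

9

Walking parent pointers from af62001: reachable set = {06ca1f1, 14a015e, 1ae0182, 50ed1de, 52da089, 68be254, a5fb3cd, af62001, cac90fa}.
That is 9 commits.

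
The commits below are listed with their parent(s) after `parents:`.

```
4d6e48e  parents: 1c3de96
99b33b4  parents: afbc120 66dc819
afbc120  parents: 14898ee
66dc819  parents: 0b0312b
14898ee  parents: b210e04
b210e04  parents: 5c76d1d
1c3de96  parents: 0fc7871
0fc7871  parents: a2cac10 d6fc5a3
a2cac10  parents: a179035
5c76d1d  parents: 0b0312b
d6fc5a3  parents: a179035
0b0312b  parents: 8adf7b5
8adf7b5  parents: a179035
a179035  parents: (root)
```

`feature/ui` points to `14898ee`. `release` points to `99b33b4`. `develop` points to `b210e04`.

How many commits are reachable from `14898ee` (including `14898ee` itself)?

6

Walking parent pointers from 14898ee: reachable set = {0b0312b, 14898ee, 5c76d1d, 8adf7b5, a179035, b210e04}.
That is 6 commits.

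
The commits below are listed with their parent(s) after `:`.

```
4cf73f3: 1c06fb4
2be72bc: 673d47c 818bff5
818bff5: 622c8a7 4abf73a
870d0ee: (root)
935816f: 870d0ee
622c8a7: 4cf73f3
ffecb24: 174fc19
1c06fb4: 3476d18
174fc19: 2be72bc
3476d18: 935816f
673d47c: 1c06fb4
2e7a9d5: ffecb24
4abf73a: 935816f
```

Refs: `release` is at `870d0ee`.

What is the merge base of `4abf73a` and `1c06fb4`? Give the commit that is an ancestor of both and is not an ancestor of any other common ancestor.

935816f

Ancestors of 4abf73a: {4abf73a, 870d0ee, 935816f}.
Ancestors of 1c06fb4: {1c06fb4, 3476d18, 870d0ee, 935816f}.
Common ancestors: {870d0ee, 935816f}.
Among these, 935816f is not an ancestor of any other common ancestor — it is the merge base.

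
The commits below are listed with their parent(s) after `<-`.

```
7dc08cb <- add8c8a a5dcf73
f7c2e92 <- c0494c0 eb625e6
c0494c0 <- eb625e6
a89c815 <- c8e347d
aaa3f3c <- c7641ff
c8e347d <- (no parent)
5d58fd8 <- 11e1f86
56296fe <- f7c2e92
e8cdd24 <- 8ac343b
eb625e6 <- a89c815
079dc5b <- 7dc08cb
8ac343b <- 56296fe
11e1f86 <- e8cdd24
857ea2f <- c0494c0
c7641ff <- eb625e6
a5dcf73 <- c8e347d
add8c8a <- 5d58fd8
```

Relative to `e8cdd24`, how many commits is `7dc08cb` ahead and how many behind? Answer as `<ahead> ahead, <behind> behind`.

5 ahead, 0 behind

Reachable from 7dc08cb: {11e1f86, 56296fe, 5d58fd8, 7dc08cb, 8ac343b, a5dcf73, a89c815, add8c8a, c0494c0, c8e347d, e8cdd24, eb625e6, f7c2e92}.
Reachable from e8cdd24: {56296fe, 8ac343b, a89c815, c0494c0, c8e347d, e8cdd24, eb625e6, f7c2e92}.
Only in 7dc08cb's history (ahead): {11e1f86, 5d58fd8, 7dc08cb, a5dcf73, add8c8a} — 5.
Only in e8cdd24's history (behind): {} — 0.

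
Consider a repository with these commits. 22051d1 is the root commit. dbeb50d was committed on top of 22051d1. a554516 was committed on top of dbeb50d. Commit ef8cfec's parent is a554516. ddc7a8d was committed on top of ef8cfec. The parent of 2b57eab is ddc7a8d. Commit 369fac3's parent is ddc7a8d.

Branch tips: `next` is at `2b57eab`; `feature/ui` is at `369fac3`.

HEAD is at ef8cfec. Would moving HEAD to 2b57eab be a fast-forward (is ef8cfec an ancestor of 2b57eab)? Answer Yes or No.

Yes

A fast-forward from ef8cfec to 2b57eab is possible iff ef8cfec is an ancestor of 2b57eab.
Ancestors of 2b57eab: {22051d1, 2b57eab, a554516, dbeb50d, ddc7a8d, ef8cfec}.
ef8cfec is among them, so fast-forward is possible.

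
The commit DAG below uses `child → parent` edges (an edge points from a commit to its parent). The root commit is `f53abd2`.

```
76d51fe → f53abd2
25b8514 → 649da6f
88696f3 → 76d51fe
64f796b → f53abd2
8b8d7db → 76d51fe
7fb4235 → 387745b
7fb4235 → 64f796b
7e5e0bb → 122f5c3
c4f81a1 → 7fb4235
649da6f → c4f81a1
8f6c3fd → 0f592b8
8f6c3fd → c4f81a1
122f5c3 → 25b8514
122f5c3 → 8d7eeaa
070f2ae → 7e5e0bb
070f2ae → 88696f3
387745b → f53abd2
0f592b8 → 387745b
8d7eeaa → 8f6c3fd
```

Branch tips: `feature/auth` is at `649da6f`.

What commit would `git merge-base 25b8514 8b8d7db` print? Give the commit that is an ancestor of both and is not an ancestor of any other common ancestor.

Ancestors of 25b8514: {25b8514, 387745b, 649da6f, 64f796b, 7fb4235, c4f81a1, f53abd2}.
Ancestors of 8b8d7db: {76d51fe, 8b8d7db, f53abd2}.
Common ancestors: {f53abd2}.
The only common ancestor is f53abd2, so it is the merge base.

f53abd2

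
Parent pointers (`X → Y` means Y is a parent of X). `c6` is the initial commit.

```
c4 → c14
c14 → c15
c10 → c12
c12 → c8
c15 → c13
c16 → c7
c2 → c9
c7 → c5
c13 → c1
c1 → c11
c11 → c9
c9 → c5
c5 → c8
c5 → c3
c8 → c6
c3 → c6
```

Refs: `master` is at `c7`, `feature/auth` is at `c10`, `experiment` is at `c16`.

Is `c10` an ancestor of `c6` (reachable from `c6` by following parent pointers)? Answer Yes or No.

Ancestors of c6: {c6}.
c10 is not in that set, so it is not an ancestor of c6.

No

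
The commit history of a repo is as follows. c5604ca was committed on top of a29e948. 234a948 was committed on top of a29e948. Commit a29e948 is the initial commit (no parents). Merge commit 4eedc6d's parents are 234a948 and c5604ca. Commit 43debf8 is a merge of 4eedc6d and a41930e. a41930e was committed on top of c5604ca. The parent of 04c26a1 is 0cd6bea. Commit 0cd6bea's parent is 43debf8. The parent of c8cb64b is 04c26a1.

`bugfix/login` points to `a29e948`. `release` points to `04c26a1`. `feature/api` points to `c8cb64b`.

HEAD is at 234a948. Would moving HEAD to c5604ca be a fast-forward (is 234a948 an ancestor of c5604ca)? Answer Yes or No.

A fast-forward from 234a948 to c5604ca is possible iff 234a948 is an ancestor of c5604ca.
Ancestors of c5604ca: {a29e948, c5604ca}.
234a948 is not among them, so fast-forward is not possible.

No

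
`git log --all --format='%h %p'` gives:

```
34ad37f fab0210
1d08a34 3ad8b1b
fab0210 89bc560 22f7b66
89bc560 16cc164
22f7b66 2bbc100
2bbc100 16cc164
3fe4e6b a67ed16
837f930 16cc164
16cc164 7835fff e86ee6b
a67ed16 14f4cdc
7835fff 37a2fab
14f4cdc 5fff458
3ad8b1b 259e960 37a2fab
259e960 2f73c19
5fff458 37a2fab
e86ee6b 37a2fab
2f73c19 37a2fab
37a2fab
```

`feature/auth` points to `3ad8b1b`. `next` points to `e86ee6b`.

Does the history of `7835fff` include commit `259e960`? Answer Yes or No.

Ancestors of 7835fff: {37a2fab, 7835fff}.
259e960 is not in that set, so it is not an ancestor of 7835fff.

No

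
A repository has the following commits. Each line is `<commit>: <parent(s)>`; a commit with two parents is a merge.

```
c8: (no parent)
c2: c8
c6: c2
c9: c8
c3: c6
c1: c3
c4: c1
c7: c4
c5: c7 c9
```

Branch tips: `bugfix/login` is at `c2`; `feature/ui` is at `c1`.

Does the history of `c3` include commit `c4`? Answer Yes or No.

No

Ancestors of c3: {c2, c3, c6, c8}.
c4 is not in that set, so it is not an ancestor of c3.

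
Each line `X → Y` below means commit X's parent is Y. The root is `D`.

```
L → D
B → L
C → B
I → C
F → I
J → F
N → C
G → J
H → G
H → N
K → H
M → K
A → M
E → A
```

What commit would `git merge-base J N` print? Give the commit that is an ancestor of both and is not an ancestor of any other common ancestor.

Ancestors of J: {B, C, D, F, I, J, L}.
Ancestors of N: {B, C, D, L, N}.
Common ancestors: {B, C, D, L}.
Among these, C is not an ancestor of any other common ancestor — it is the merge base.

C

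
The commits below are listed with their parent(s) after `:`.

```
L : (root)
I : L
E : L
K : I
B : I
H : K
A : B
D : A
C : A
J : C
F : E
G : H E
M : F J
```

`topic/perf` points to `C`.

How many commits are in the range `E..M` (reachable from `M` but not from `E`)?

7

Reachable from M: {A, B, C, E, F, I, J, L, M}.
Reachable from E: {E, L}.
In M's history but not E's: {A, B, C, F, I, J, M} — 7 commits.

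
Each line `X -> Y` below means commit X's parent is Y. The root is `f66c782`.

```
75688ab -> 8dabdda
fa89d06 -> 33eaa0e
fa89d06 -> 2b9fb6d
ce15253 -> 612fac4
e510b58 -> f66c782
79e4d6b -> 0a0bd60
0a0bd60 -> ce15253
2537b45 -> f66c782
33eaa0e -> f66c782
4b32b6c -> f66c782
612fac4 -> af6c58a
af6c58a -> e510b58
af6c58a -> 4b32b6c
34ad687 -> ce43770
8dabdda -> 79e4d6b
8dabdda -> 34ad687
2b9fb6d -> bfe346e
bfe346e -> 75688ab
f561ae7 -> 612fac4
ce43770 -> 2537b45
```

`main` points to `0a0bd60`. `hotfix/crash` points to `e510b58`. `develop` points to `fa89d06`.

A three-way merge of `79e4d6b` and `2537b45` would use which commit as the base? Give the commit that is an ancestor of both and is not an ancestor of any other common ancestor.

Ancestors of 79e4d6b: {0a0bd60, 4b32b6c, 612fac4, 79e4d6b, af6c58a, ce15253, e510b58, f66c782}.
Ancestors of 2537b45: {2537b45, f66c782}.
Common ancestors: {f66c782}.
The only common ancestor is f66c782, so it is the merge base.

f66c782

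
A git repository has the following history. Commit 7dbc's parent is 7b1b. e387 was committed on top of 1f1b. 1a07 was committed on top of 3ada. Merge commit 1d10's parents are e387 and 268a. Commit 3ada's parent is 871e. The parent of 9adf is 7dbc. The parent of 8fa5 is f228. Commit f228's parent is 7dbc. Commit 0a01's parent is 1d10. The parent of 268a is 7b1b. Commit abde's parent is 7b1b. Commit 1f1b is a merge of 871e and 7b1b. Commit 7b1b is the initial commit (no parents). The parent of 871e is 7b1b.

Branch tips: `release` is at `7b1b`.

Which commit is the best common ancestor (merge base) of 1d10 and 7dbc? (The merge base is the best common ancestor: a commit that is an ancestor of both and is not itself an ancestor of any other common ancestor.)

7b1b

Ancestors of 1d10: {1d10, 1f1b, 268a, 7b1b, 871e, e387}.
Ancestors of 7dbc: {7b1b, 7dbc}.
Common ancestors: {7b1b}.
The only common ancestor is 7b1b, so it is the merge base.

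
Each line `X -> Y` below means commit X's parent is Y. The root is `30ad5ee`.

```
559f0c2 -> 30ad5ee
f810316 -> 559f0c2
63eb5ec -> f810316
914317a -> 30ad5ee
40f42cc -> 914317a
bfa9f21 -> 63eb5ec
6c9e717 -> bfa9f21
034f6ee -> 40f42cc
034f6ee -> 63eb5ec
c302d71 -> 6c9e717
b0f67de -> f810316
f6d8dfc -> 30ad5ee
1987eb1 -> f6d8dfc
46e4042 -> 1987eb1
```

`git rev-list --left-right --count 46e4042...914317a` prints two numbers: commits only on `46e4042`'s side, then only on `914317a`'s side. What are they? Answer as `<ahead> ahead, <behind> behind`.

3 ahead, 1 behind

Reachable from 46e4042: {1987eb1, 30ad5ee, 46e4042, f6d8dfc}.
Reachable from 914317a: {30ad5ee, 914317a}.
Only in 46e4042's history (ahead): {1987eb1, 46e4042, f6d8dfc} — 3.
Only in 914317a's history (behind): {914317a} — 1.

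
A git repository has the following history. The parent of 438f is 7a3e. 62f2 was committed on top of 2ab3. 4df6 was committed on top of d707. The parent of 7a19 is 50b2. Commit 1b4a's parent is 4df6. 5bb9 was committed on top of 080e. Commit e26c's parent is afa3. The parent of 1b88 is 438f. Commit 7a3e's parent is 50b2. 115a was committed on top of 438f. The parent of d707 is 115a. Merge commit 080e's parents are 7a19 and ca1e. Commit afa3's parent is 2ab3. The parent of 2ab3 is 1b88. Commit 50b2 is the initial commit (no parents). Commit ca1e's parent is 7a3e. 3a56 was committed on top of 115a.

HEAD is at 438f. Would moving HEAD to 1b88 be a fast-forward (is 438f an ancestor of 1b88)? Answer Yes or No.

A fast-forward from 438f to 1b88 is possible iff 438f is an ancestor of 1b88.
Ancestors of 1b88: {1b88, 438f, 50b2, 7a3e}.
438f is among them, so fast-forward is possible.

Yes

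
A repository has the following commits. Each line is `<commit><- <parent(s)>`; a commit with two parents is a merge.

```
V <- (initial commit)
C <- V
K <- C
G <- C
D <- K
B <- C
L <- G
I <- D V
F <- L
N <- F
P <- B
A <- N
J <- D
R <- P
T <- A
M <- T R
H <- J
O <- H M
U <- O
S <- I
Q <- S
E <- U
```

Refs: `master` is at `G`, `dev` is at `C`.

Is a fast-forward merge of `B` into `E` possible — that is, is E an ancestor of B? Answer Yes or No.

No

A fast-forward from E to B is possible iff E is an ancestor of B.
Ancestors of B: {B, C, V}.
E is not among them, so fast-forward is not possible.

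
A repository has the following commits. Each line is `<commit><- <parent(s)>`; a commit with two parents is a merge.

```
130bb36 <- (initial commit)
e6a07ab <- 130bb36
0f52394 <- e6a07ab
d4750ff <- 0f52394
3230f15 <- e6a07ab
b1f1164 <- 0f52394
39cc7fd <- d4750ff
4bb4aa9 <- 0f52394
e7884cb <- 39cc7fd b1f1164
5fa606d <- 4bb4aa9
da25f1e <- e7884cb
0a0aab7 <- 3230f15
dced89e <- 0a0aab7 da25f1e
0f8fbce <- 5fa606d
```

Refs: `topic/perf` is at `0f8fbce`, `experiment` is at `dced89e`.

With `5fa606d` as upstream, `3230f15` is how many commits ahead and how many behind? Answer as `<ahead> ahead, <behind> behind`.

1 ahead, 3 behind

Reachable from 3230f15: {130bb36, 3230f15, e6a07ab}.
Reachable from 5fa606d: {0f52394, 130bb36, 4bb4aa9, 5fa606d, e6a07ab}.
Only in 3230f15's history (ahead): {3230f15} — 1.
Only in 5fa606d's history (behind): {0f52394, 4bb4aa9, 5fa606d} — 3.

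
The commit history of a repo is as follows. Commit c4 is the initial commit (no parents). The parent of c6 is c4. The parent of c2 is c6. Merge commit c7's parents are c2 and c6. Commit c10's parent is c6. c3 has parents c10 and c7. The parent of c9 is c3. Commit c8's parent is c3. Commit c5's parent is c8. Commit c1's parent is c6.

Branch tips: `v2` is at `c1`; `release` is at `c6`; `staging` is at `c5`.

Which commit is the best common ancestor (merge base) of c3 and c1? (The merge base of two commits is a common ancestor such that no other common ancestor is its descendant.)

c6

Ancestors of c3: {c10, c2, c3, c4, c6, c7}.
Ancestors of c1: {c1, c4, c6}.
Common ancestors: {c4, c6}.
Among these, c6 is not an ancestor of any other common ancestor — it is the merge base.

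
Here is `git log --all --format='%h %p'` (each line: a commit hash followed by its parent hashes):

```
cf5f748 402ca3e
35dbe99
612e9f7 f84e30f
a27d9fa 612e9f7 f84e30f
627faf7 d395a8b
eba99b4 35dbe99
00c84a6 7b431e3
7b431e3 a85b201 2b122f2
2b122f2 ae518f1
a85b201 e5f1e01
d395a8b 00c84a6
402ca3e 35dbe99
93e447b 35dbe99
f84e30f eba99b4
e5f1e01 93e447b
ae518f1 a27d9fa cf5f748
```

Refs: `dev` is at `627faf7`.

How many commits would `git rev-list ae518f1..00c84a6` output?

6

Reachable from 00c84a6: {00c84a6, 2b122f2, 35dbe99, 402ca3e, 612e9f7, 7b431e3, 93e447b, a27d9fa, a85b201, ae518f1, cf5f748, e5f1e01, eba99b4, f84e30f}.
Reachable from ae518f1: {35dbe99, 402ca3e, 612e9f7, a27d9fa, ae518f1, cf5f748, eba99b4, f84e30f}.
In 00c84a6's history but not ae518f1's: {00c84a6, 2b122f2, 7b431e3, 93e447b, a85b201, e5f1e01} — 6 commits.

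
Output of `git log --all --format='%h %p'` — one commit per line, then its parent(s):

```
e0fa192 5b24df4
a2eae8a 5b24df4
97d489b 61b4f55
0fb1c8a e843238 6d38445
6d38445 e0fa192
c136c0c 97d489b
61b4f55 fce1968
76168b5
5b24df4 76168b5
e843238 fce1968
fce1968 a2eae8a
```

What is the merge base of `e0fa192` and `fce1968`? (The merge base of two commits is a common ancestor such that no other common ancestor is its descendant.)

5b24df4

Ancestors of e0fa192: {5b24df4, 76168b5, e0fa192}.
Ancestors of fce1968: {5b24df4, 76168b5, a2eae8a, fce1968}.
Common ancestors: {5b24df4, 76168b5}.
Among these, 5b24df4 is not an ancestor of any other common ancestor — it is the merge base.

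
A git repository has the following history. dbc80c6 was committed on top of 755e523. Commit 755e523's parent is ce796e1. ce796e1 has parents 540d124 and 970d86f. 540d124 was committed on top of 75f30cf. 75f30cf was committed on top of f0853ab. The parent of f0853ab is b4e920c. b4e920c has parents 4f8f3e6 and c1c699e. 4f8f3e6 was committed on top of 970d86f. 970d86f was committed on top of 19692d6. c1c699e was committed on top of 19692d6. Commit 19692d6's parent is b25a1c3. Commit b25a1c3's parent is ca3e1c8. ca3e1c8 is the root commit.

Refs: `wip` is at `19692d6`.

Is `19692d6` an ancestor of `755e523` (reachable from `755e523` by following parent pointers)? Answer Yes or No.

Ancestors of 755e523 (commits reachable by following parents): {19692d6, 4f8f3e6, 540d124, 755e523, 75f30cf, 970d86f, b25a1c3, b4e920c, c1c699e, ca3e1c8, ce796e1, f0853ab}.
19692d6 is in that set, so it is an ancestor of 755e523.

Yes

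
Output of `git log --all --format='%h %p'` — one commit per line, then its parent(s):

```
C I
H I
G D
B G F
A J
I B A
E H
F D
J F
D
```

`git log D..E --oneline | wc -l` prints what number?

Reachable from E: {A, B, D, E, F, G, H, I, J}.
Reachable from D: {D}.
In E's history but not D's: {A, B, E, F, G, H, I, J} — 8 commits.

8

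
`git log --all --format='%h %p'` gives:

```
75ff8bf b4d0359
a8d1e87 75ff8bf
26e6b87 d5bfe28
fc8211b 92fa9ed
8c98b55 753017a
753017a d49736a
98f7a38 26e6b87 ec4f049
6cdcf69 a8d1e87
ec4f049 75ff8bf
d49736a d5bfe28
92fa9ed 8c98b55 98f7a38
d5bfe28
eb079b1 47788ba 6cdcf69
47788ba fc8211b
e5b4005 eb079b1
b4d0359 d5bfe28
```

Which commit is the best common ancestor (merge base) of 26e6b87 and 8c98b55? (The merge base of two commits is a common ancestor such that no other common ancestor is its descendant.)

Ancestors of 26e6b87: {26e6b87, d5bfe28}.
Ancestors of 8c98b55: {753017a, 8c98b55, d49736a, d5bfe28}.
Common ancestors: {d5bfe28}.
The only common ancestor is d5bfe28, so it is the merge base.

d5bfe28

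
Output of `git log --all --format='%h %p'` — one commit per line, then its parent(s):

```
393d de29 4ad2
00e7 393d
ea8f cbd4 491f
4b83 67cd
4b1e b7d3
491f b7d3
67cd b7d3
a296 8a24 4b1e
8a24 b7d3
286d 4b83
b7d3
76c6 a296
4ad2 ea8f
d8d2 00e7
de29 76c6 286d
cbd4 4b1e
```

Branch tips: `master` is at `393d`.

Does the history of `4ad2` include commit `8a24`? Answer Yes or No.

Ancestors of 4ad2: {491f, 4ad2, 4b1e, b7d3, cbd4, ea8f}.
8a24 is not in that set, so it is not an ancestor of 4ad2.

No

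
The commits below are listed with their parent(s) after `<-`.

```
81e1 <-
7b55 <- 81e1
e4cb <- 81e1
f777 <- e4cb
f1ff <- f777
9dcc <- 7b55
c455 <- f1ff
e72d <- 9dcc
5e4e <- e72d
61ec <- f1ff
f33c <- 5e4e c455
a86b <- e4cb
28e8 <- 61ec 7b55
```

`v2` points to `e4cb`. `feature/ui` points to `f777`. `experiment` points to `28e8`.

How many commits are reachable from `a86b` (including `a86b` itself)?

3

Walking parent pointers from a86b: reachable set = {81e1, a86b, e4cb}.
That is 3 commits.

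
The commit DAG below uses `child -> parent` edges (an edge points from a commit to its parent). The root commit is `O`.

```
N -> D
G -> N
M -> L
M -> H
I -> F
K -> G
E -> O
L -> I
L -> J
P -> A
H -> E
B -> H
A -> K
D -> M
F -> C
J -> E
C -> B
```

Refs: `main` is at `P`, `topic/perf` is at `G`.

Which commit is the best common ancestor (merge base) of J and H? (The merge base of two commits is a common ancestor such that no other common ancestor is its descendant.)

Ancestors of J: {E, J, O}.
Ancestors of H: {E, H, O}.
Common ancestors: {E, O}.
Among these, E is not an ancestor of any other common ancestor — it is the merge base.

E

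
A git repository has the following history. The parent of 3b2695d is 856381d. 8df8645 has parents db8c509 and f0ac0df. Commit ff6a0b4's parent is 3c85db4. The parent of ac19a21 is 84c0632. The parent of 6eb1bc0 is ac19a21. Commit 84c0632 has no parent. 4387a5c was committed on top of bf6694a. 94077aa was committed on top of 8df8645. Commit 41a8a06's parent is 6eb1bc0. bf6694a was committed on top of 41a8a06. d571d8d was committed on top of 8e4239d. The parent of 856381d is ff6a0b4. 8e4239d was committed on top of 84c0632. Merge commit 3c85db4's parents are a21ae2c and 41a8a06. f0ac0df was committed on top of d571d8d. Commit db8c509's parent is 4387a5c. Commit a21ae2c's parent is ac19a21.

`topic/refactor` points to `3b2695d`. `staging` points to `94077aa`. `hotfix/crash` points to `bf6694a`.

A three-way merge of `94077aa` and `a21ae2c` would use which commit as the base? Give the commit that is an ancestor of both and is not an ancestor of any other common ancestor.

Ancestors of 94077aa: {41a8a06, 4387a5c, 6eb1bc0, 84c0632, 8df8645, 8e4239d, 94077aa, ac19a21, bf6694a, d571d8d, db8c509, f0ac0df}.
Ancestors of a21ae2c: {84c0632, a21ae2c, ac19a21}.
Common ancestors: {84c0632, ac19a21}.
Among these, ac19a21 is not an ancestor of any other common ancestor — it is the merge base.

ac19a21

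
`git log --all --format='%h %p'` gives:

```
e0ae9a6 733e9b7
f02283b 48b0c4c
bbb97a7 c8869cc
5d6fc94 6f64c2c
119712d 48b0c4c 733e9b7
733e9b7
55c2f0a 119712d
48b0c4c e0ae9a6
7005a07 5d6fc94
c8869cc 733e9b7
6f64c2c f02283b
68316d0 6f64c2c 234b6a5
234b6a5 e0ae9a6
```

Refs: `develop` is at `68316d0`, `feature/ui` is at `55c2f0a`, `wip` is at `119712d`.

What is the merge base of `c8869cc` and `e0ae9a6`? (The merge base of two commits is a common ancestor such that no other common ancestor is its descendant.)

Ancestors of c8869cc: {733e9b7, c8869cc}.
Ancestors of e0ae9a6: {733e9b7, e0ae9a6}.
Common ancestors: {733e9b7}.
The only common ancestor is 733e9b7, so it is the merge base.

733e9b7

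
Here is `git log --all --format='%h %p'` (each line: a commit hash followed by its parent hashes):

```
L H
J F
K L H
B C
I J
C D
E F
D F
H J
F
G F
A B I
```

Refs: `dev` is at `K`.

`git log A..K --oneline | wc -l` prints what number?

Reachable from K: {F, H, J, K, L}.
Reachable from A: {A, B, C, D, F, I, J}.
In K's history but not A's: {H, K, L} — 3 commits.

3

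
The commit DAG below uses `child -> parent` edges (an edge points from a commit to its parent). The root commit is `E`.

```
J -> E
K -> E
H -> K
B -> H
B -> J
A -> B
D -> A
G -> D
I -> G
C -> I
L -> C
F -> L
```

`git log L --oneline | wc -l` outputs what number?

Walking parent pointers from L: reachable set = {A, B, C, D, E, G, H, I, J, K, L}.
That is 11 commits.

11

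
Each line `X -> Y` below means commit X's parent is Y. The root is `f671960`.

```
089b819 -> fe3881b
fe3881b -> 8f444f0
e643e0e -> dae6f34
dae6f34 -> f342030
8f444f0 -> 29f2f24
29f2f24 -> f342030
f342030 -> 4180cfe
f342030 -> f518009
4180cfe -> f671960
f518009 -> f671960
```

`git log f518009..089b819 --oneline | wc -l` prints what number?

6

Reachable from 089b819: {089b819, 29f2f24, 4180cfe, 8f444f0, f342030, f518009, f671960, fe3881b}.
Reachable from f518009: {f518009, f671960}.
In 089b819's history but not f518009's: {089b819, 29f2f24, 4180cfe, 8f444f0, f342030, fe3881b} — 6 commits.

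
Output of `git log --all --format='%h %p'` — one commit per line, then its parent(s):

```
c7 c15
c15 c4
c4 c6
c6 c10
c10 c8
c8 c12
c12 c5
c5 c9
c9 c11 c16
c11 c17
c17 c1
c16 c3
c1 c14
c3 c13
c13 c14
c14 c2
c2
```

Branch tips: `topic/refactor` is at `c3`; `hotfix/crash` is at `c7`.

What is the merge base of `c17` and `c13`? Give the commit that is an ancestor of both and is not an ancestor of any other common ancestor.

c14

Ancestors of c17: {c1, c14, c17, c2}.
Ancestors of c13: {c13, c14, c2}.
Common ancestors: {c14, c2}.
Among these, c14 is not an ancestor of any other common ancestor — it is the merge base.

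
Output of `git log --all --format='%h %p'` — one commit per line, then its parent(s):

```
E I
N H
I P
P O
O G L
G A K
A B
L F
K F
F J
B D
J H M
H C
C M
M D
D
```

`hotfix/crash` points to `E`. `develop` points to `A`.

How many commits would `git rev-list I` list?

Walking parent pointers from I: reachable set = {A, B, C, D, F, G, H, I, J, K, L, M, O, P}.
That is 14 commits.

14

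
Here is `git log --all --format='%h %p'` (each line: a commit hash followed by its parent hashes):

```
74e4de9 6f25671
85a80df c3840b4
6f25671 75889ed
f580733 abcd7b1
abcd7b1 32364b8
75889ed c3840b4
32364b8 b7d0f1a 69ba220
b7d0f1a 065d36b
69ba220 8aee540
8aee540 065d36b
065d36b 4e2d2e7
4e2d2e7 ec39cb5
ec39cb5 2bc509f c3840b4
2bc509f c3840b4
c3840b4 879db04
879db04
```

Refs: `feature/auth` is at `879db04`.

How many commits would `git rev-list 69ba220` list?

8

Walking parent pointers from 69ba220: reachable set = {065d36b, 2bc509f, 4e2d2e7, 69ba220, 879db04, 8aee540, c3840b4, ec39cb5}.
That is 8 commits.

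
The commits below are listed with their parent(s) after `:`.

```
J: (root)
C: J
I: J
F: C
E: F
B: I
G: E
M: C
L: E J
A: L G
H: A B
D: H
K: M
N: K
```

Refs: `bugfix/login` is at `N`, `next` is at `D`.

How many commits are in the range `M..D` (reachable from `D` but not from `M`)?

Reachable from D: {A, B, C, D, E, F, G, H, I, J, L}.
Reachable from M: {C, J, M}.
In D's history but not M's: {A, B, D, E, F, G, H, I, L} — 9 commits.

9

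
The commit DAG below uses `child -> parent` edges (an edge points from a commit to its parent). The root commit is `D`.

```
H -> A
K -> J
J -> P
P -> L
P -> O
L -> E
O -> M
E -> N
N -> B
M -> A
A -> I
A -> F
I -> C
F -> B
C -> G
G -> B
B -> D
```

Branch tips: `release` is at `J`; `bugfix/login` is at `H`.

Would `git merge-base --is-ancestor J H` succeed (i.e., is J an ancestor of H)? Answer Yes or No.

Ancestors of H: {A, B, C, D, F, G, H, I}.
J is not in that set, so it is not an ancestor of H.

No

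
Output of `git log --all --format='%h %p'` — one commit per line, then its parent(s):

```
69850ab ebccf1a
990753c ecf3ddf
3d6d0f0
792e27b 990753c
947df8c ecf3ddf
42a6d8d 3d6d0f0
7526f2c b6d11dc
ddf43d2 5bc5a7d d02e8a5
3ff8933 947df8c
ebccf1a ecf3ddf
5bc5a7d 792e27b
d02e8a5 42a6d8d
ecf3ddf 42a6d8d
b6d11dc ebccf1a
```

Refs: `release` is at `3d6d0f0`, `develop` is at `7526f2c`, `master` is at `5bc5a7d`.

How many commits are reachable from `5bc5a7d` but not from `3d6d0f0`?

5

Reachable from 5bc5a7d: {3d6d0f0, 42a6d8d, 5bc5a7d, 792e27b, 990753c, ecf3ddf}.
Reachable from 3d6d0f0: {3d6d0f0}.
In 5bc5a7d's history but not 3d6d0f0's: {42a6d8d, 5bc5a7d, 792e27b, 990753c, ecf3ddf} — 5 commits.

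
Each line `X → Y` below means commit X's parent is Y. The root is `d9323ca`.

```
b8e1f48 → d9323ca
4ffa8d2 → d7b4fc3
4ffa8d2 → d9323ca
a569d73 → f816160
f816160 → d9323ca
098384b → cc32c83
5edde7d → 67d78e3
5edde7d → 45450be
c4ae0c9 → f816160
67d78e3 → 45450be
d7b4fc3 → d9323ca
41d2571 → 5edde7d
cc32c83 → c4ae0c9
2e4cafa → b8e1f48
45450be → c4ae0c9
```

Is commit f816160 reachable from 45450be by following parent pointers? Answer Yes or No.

Ancestors of 45450be (commits reachable by following parents): {45450be, c4ae0c9, d9323ca, f816160}.
f816160 is in that set, so it is an ancestor of 45450be.

Yes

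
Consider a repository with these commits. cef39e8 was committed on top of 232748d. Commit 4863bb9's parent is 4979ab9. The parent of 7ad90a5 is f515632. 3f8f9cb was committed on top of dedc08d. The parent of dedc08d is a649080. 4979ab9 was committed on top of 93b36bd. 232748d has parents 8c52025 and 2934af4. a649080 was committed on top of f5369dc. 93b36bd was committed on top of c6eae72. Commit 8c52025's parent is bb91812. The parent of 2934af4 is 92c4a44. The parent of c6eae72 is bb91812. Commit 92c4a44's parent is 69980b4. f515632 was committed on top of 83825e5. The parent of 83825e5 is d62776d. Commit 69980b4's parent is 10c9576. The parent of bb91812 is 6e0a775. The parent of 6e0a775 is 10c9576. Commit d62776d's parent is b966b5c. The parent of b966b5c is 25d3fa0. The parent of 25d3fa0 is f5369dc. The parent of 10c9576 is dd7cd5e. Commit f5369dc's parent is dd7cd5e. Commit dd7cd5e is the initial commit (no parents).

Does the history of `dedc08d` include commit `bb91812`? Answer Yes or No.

No

Ancestors of dedc08d: {a649080, dd7cd5e, dedc08d, f5369dc}.
bb91812 is not in that set, so it is not an ancestor of dedc08d.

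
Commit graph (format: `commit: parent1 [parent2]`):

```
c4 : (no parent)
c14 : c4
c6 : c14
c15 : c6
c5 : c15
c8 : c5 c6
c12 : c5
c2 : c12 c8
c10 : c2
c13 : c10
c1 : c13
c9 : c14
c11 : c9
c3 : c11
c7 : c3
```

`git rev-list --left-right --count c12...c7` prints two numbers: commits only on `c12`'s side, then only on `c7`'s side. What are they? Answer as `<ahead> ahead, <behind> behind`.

Reachable from c12: {c12, c14, c15, c4, c5, c6}.
Reachable from c7: {c11, c14, c3, c4, c7, c9}.
Only in c12's history (ahead): {c12, c15, c5, c6} — 4.
Only in c7's history (behind): {c11, c3, c7, c9} — 4.

4 ahead, 4 behind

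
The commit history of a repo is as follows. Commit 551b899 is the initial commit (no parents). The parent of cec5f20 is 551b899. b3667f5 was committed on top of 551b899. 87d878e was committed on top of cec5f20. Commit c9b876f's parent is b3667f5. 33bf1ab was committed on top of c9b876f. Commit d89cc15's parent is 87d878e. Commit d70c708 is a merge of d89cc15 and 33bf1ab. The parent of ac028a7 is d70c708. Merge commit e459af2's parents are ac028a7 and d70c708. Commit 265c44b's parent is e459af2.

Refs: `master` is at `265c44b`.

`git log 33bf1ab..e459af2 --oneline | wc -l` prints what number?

Reachable from e459af2: {33bf1ab, 551b899, 87d878e, ac028a7, b3667f5, c9b876f, cec5f20, d70c708, d89cc15, e459af2}.
Reachable from 33bf1ab: {33bf1ab, 551b899, b3667f5, c9b876f}.
In e459af2's history but not 33bf1ab's: {87d878e, ac028a7, cec5f20, d70c708, d89cc15, e459af2} — 6 commits.

6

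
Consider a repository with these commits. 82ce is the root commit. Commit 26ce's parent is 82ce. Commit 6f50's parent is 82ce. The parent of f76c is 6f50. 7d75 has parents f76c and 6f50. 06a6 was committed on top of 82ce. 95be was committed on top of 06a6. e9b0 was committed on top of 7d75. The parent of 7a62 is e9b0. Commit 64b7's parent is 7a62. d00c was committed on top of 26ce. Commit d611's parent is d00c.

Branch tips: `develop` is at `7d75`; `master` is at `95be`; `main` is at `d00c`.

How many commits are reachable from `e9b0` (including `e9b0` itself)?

5

Walking parent pointers from e9b0: reachable set = {6f50, 7d75, 82ce, e9b0, f76c}.
That is 5 commits.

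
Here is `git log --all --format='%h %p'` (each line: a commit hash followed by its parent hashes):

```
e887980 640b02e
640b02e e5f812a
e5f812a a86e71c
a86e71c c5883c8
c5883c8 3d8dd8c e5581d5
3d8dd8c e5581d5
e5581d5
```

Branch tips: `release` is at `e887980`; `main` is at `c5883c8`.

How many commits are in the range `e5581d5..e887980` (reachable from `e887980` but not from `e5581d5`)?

Reachable from e887980: {3d8dd8c, 640b02e, a86e71c, c5883c8, e5581d5, e5f812a, e887980}.
Reachable from e5581d5: {e5581d5}.
In e887980's history but not e5581d5's: {3d8dd8c, 640b02e, a86e71c, c5883c8, e5f812a, e887980} — 6 commits.

6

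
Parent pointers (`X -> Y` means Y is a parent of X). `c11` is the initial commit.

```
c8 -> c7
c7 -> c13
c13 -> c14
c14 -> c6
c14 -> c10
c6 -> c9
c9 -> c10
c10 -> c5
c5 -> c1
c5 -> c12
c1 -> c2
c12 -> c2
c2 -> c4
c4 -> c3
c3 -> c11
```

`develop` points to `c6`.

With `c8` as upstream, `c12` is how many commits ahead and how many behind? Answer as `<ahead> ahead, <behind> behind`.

Reachable from c12: {c11, c12, c2, c3, c4}.
Reachable from c8: {c1, c10, c11, c12, c13, c14, c2, c3, c4, c5, c6, c7, c8, c9}.
Only in c12's history (ahead): {} — 0.
Only in c8's history (behind): {c1, c10, c13, c14, c5, c6, c7, c8, c9} — 9.

0 ahead, 9 behind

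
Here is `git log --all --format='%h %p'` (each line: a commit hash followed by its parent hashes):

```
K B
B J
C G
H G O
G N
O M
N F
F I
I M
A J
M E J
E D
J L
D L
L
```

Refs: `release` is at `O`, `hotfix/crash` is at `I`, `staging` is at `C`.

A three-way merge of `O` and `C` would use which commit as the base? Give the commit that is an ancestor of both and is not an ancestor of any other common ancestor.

Ancestors of O: {D, E, J, L, M, O}.
Ancestors of C: {C, D, E, F, G, I, J, L, M, N}.
Common ancestors: {D, E, J, L, M}.
Among these, M is not an ancestor of any other common ancestor — it is the merge base.

M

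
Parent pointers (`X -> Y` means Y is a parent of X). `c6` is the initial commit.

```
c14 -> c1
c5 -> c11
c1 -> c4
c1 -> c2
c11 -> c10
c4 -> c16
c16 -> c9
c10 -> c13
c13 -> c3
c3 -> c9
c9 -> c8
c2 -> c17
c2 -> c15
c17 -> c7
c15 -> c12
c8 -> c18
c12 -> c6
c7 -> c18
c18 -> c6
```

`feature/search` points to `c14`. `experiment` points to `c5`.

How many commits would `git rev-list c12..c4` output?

5

Reachable from c4: {c16, c18, c4, c6, c8, c9}.
Reachable from c12: {c12, c6}.
In c4's history but not c12's: {c16, c18, c4, c8, c9} — 5 commits.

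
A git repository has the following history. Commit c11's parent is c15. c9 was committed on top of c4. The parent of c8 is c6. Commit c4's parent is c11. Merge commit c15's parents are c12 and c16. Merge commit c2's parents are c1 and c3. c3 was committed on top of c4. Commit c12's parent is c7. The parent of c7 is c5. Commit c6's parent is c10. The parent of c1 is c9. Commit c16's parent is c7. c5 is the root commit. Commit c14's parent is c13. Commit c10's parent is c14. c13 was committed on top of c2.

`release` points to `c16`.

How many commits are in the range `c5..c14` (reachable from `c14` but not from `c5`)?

12

Reachable from c14: {c1, c11, c12, c13, c14, c15, c16, c2, c3, c4, c5, c7, c9}.
Reachable from c5: {c5}.
In c14's history but not c5's: {c1, c11, c12, c13, c14, c15, c16, c2, c3, c4, c7, c9} — 12 commits.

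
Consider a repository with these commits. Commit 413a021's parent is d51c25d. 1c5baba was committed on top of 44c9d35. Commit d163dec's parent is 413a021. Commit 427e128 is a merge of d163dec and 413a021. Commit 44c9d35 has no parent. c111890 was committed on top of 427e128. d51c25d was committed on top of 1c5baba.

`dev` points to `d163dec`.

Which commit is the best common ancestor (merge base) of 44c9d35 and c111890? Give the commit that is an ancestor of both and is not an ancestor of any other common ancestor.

44c9d35

Ancestors of 44c9d35: {44c9d35}.
Ancestors of c111890: {1c5baba, 413a021, 427e128, 44c9d35, c111890, d163dec, d51c25d}.
Common ancestors: {44c9d35}.
The only common ancestor is 44c9d35, so it is the merge base.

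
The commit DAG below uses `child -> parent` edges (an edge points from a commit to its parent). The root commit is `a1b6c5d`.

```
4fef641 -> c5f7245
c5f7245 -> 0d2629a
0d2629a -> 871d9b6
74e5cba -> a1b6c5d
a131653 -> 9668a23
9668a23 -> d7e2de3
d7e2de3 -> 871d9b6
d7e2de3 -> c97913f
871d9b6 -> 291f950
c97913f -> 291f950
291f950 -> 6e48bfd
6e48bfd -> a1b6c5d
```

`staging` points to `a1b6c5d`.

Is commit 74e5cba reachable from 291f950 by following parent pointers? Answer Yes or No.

No

Ancestors of 291f950: {291f950, 6e48bfd, a1b6c5d}.
74e5cba is not in that set, so it is not an ancestor of 291f950.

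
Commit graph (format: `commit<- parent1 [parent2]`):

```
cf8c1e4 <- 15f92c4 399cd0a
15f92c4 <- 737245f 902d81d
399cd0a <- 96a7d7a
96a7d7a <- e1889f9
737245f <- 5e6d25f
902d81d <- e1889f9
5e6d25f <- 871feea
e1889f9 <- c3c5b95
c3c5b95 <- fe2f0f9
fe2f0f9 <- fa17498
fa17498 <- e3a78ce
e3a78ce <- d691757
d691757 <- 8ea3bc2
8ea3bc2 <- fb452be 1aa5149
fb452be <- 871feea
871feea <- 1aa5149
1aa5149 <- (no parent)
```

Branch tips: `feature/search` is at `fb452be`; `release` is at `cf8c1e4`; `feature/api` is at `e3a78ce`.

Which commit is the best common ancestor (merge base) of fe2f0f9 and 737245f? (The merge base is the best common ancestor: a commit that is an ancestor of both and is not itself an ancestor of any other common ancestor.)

871feea

Ancestors of fe2f0f9: {1aa5149, 871feea, 8ea3bc2, d691757, e3a78ce, fa17498, fb452be, fe2f0f9}.
Ancestors of 737245f: {1aa5149, 5e6d25f, 737245f, 871feea}.
Common ancestors: {1aa5149, 871feea}.
Among these, 871feea is not an ancestor of any other common ancestor — it is the merge base.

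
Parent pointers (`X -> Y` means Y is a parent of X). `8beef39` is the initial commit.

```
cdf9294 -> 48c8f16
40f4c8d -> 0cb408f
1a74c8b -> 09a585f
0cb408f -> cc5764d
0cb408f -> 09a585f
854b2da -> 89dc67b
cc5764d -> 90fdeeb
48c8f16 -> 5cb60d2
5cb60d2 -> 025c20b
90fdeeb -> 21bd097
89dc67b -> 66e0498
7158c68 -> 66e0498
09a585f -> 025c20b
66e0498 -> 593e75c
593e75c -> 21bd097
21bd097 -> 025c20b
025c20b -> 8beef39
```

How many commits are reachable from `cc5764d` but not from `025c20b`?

3

Reachable from cc5764d: {025c20b, 21bd097, 8beef39, 90fdeeb, cc5764d}.
Reachable from 025c20b: {025c20b, 8beef39}.
In cc5764d's history but not 025c20b's: {21bd097, 90fdeeb, cc5764d} — 3 commits.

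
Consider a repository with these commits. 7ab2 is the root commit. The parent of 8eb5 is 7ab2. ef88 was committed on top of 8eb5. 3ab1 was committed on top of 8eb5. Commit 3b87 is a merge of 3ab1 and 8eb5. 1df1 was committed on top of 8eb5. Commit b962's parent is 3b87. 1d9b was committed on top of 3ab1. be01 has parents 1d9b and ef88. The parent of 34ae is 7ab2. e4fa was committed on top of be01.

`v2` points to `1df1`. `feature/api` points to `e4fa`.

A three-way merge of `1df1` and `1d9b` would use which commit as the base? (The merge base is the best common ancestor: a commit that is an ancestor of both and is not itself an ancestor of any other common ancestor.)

8eb5

Ancestors of 1df1: {1df1, 7ab2, 8eb5}.
Ancestors of 1d9b: {1d9b, 3ab1, 7ab2, 8eb5}.
Common ancestors: {7ab2, 8eb5}.
Among these, 8eb5 is not an ancestor of any other common ancestor — it is the merge base.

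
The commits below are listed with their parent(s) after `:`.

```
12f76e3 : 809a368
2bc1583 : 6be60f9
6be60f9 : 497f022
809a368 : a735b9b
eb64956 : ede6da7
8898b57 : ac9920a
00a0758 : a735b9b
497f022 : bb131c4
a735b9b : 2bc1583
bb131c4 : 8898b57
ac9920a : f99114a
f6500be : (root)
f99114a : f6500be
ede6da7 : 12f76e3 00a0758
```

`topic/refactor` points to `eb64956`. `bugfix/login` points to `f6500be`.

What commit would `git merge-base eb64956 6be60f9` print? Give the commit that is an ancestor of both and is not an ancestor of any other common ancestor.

6be60f9

Ancestors of eb64956: {00a0758, 12f76e3, 2bc1583, 497f022, 6be60f9, 809a368, 8898b57, a735b9b, ac9920a, bb131c4, eb64956, ede6da7, f6500be, f99114a}.
Ancestors of 6be60f9: {497f022, 6be60f9, 8898b57, ac9920a, bb131c4, f6500be, f99114a}.
Common ancestors: {497f022, 6be60f9, 8898b57, ac9920a, bb131c4, f6500be, f99114a}.
Among these, 6be60f9 is not an ancestor of any other common ancestor — it is the merge base.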